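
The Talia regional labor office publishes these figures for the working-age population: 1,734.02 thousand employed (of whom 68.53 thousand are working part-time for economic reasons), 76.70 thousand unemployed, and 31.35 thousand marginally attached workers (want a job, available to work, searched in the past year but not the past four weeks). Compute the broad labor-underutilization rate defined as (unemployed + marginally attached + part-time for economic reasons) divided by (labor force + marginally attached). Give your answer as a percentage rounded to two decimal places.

Labor force = 1,734.02 + 76.70 = 1,810.72 thousand.
Numerator = 76.70 + 31.35 + 68.53 = 176.58 thousand.
Denominator = 1,810.72 + 31.35 = 1,842.07 thousand.
Broad rate = 176.58 / 1,842.07 = 9.59%.

Broad underutilization rate ≈ 9.59%.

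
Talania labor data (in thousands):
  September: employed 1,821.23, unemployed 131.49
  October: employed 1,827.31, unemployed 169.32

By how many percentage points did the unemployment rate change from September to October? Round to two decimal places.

September: labor force = 1,821.23 + 131.49 = 1,952.72; u = 131.49/1,952.72 = 6.73%.
October: labor force = 1,827.31 + 169.32 = 1,996.63; u = 169.32/1,996.63 = 8.48%.
Change = 8.48% − 6.73% = +1.75 pp.

The unemployment rate changed by +1.75 percentage points.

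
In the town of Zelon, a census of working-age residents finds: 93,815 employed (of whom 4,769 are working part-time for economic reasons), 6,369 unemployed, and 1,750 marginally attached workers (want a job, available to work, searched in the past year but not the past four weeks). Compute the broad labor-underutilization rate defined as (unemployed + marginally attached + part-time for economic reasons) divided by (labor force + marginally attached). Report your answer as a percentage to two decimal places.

Broad underutilization rate ≈ 12.64%.

Labor force = 93,815 + 6,369 = 100,184.
Numerator = 6,369 + 1,750 + 4,769 = 12,888.
Denominator = 100,184 + 1,750 = 101,934.
Broad rate = 12,888 / 101,934 = 12.64%.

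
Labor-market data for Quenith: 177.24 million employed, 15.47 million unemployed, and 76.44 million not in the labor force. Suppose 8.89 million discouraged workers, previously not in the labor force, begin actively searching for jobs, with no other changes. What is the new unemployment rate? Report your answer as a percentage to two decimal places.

New unemployment rate ≈ 12.08%.

Initially, labor force = 177.24 + 15.47 = 192.71 million, so u = 15.47/192.71 = 8.03%.
After the change, unemployed and labor force both rise by 8.89 → E = 177.24, U = 24.36, labor force = 201.60 million.
New unemployment rate = 24.36 / 201.60 = 12.08%.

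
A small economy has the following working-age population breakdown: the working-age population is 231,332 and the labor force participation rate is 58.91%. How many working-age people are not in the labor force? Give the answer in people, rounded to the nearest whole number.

Share not in the labor force = 1 − 0.5891 = 0.4109.
Not in labor force = 0.4109 × 231,332 ≈ 95,054.

About 95,054 are not in the labor force.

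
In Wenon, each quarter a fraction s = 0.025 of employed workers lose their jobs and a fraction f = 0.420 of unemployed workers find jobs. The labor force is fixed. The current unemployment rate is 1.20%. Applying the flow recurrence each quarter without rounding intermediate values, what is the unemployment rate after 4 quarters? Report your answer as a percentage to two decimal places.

Unemployment rate after four quarters ≈ 5.20%.

With a fixed labor force, u_{t+1} = u_t + s·(1−u_t) − f·u_t = u_t·(1−s−f) + s.
Here 1−s−f = 0.555 and s = 0.025.
u_1 = 0.012000 × 0.555 + 0.025 = 0.031660.
u_2 = 0.031660 × 0.555 + 0.025 = 0.042571.
u_3 = 0.042571 × 0.555 + 0.025 = 0.048627.
u_4 = 0.048627 × 0.555 + 0.025 = 0.051988.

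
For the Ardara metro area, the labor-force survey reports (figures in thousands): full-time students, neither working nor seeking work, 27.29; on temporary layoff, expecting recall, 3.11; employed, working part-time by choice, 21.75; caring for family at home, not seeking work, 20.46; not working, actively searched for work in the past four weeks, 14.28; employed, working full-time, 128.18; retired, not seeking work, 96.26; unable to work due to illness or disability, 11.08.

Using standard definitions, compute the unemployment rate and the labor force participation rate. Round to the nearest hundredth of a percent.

Unemployment rate ≈ 10.39%; labor force participation rate ≈ 51.90%.

Employed = 21.75 + 128.18 = 149.93 thousand.
Unemployed = 3.11 + 14.28 = 17.39 thousand (jobless and actively searching, or on temporary layoff).
Labor force = 149.93 + 17.39 = 167.32 thousand.
Not in labor force = 27.29 + 20.46 + 96.26 + 11.08 = 155.09 thousand (those not working and not actively searching are outside the labor force).
Civilian working-age population = 167.32 + 155.09 = 322.41 thousand.
Unemployment rate = 17.39 / 167.32 = 10.39%.
Labor force participation rate = 167.32 / 322.41 = 51.90%.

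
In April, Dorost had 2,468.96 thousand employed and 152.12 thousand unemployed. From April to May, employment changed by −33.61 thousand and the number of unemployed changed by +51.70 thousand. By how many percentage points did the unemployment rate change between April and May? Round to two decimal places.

April: labor force = 2,468.96 + 152.12 = 2,621.08; u = 152.12/2,621.08 = 5.80%.
May: labor force = 2,435.35 + 203.82 = 2,639.17; u = 203.82/2,639.17 = 7.72%.
Change = 7.72% − 5.80% = +1.92 pp.

The unemployment rate changed by +1.92 percentage points.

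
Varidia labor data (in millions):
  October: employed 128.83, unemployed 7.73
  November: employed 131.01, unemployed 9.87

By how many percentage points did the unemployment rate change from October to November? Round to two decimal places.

October: labor force = 128.83 + 7.73 = 136.56; u = 7.73/136.56 = 5.66%.
November: labor force = 131.01 + 9.87 = 140.88; u = 9.87/140.88 = 7.01%.
Change = 7.01% − 5.66% = +1.35 pp.

The unemployment rate changed by +1.35 percentage points.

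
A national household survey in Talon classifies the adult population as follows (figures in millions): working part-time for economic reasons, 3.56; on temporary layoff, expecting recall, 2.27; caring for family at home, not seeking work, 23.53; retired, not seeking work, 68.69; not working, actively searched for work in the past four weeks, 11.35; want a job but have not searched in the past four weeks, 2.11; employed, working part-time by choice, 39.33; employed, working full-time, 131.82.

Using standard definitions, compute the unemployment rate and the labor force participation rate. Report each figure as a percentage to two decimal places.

Unemployment rate ≈ 7.23%; labor force participation rate ≈ 66.63%.

Employed = 3.56 + 39.33 + 131.82 = 174.71 million (anyone who worked, including part-time for economic reasons, counts as employed).
Unemployed = 2.27 + 11.35 = 13.62 million (jobless and actively searching, or on temporary layoff).
Labor force = 174.71 + 13.62 = 188.33 million.
Not in labor force = 23.53 + 68.69 + 2.11 = 94.33 million (those not working and not actively searching are outside the labor force — including those who want a job but have given up searching).
Civilian working-age population = 188.33 + 94.33 = 282.66 million.
Unemployment rate = 13.62 / 188.33 = 7.23%.
Labor force participation rate = 188.33 / 282.66 = 66.63%.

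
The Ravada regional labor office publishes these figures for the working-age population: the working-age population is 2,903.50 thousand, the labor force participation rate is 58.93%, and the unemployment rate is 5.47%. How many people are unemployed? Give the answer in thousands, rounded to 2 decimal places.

About 93.59 thousand are unemployed.

Labor force = 0.5893 × 2,903.50 = 1,711.03 thousand.
Unemployed = 0.0547 × 1,711.03 ≈ 93.59 thousand.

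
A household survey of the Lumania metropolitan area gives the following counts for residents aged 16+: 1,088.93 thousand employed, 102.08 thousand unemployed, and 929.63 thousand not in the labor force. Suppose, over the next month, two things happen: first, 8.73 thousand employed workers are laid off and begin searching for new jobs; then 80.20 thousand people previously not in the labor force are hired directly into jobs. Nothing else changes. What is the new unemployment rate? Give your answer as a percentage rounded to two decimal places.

New unemployment rate ≈ 8.72%.

Initially, labor force = 1,088.93 + 102.08 = 1,191.01 thousand, so u = 102.08/1,191.01 = 8.57%.
After the first change, employed falls and unemployed rises by 8.73; labor force unchanged → E = 1,080.20, U = 110.81, labor force = 1,191.01 thousand.
After the second change, employed and labor force both rise by 80.20; unemployed unchanged → E = 1,160.40, U = 110.81, labor force = 1,271.21 thousand.
New unemployment rate = 110.81 / 1,271.21 = 8.72%.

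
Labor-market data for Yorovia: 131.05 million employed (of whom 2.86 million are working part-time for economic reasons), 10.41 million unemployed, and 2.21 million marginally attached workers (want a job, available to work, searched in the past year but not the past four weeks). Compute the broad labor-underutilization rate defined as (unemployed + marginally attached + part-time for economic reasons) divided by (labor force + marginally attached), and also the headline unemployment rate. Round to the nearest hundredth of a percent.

Broad underutilization rate ≈ 10.77%; headline unemployment rate ≈ 7.36%.

Labor force = 131.05 + 10.41 = 141.46 million.
Numerator = 10.41 + 2.21 + 2.86 = 15.48 million.
Denominator = 141.46 + 2.21 = 143.67 million.
Broad rate = 15.48 / 143.67 = 10.77%.
Headline unemployment rate = 10.41 / 141.46 = 7.36%.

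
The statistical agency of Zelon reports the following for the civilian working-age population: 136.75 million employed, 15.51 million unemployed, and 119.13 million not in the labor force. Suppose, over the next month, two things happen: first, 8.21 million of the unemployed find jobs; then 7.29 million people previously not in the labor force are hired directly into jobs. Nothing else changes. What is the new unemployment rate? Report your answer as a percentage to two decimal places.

New unemployment rate ≈ 4.58%.

Initially, labor force = 136.75 + 15.51 = 152.26 million, so u = 15.51/152.26 = 10.19%.
After the first change, unemployed falls and employed rises by 8.21; labor force unchanged → E = 144.96, U = 7.30, labor force = 152.26 million.
After the second change, employed and labor force both rise by 7.29; unemployed unchanged → E = 152.25, U = 7.30, labor force = 159.55 million.
New unemployment rate = 7.30 / 159.55 = 4.58%.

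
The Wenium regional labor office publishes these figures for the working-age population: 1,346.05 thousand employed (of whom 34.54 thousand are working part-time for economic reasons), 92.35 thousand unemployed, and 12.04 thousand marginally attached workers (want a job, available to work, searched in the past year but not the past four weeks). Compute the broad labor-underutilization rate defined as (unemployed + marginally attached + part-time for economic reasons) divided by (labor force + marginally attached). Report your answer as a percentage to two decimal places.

Labor force = 1,346.05 + 92.35 = 1,438.40 thousand.
Numerator = 92.35 + 12.04 + 34.54 = 138.93 thousand.
Denominator = 1,438.40 + 12.04 = 1,450.44 thousand.
Broad rate = 138.93 / 1,450.44 = 9.58%.

Broad underutilization rate ≈ 9.58%.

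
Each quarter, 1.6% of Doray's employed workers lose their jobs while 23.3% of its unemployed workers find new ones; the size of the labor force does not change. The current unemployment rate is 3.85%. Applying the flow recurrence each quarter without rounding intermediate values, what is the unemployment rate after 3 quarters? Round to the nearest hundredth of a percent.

Unemployment rate after three quarters ≈ 5.33%.

With a fixed labor force, u_{t+1} = u_t + s·(1−u_t) − f·u_t = u_t·(1−s−f) + s.
Here 1−s−f = 0.751 and s = 0.016.
u_1 = 0.038500 × 0.751 + 0.016 = 0.044913.
u_2 = 0.044913 × 0.751 + 0.016 = 0.049730.
u_3 = 0.049730 × 0.751 + 0.016 = 0.053347.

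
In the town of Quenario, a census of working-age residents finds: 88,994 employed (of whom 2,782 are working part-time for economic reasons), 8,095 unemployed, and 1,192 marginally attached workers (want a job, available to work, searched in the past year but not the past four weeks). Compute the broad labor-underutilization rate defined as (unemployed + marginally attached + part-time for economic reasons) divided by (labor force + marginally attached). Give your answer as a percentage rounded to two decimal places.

Broad underutilization rate ≈ 12.28%.

Labor force = 88,994 + 8,095 = 97,089.
Numerator = 8,095 + 1,192 + 2,782 = 12,069.
Denominator = 97,089 + 1,192 = 98,281.
Broad rate = 12,069 / 98,281 = 12.28%.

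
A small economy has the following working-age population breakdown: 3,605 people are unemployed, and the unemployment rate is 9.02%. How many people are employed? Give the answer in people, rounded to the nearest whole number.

Labor force = U / u = 3,605 / 0.0902 ≈ 39,967.
Employed = labor force − unemployed = 39,967 − 3,605 = 36,362.

About 36,362 are employed.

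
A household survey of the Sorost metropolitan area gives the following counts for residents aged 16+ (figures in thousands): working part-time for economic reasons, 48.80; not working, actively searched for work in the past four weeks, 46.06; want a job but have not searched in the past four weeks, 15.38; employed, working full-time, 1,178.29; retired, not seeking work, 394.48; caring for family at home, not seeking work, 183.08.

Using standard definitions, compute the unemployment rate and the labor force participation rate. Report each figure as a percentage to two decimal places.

Unemployment rate ≈ 3.62%; labor force participation rate ≈ 68.23%.

Employed = 48.80 + 1,178.29 = 1,227.09 thousand (anyone who worked, including part-time for economic reasons, counts as employed).
Unemployed = 46.06 thousand.
Labor force = 1,227.09 + 46.06 = 1,273.15 thousand.
Not in labor force = 15.38 + 394.48 + 183.08 = 592.94 thousand (those not working and not actively searching are outside the labor force — including those who want a job but have given up searching).
Civilian working-age population = 1,273.15 + 592.94 = 1,866.09 thousand.
Unemployment rate = 46.06 / 1,273.15 = 3.62%.
Labor force participation rate = 1,273.15 / 1,866.09 = 68.23%.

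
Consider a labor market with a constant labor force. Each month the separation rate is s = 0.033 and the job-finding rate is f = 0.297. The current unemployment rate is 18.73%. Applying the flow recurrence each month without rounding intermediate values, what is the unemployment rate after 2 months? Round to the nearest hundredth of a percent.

Unemployment rate after two months ≈ 13.92%.

With a fixed labor force, u_{t+1} = u_t + s·(1−u_t) − f·u_t = u_t·(1−s−f) + s.
Here 1−s−f = 0.670 and s = 0.033.
u_1 = 0.187300 × 0.670 + 0.033 = 0.158491.
u_2 = 0.158491 × 0.670 + 0.033 = 0.139189.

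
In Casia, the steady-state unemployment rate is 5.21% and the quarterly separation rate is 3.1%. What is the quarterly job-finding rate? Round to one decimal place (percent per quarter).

From u* = s/(s+f): f = s·(1−u)/u.
f = 3.1 × (1 − 0.0521) / 0.0521 = 2.9385 / 0.0521 ≈ 56.4% per quarter.

Job-finding rate ≈ 56.4% per quarter.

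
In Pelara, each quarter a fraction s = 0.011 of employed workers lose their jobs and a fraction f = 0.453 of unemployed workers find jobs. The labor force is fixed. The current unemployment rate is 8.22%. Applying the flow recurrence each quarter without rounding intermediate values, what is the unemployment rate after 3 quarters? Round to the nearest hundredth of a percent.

Unemployment rate after three quarters ≈ 3.27%.

With a fixed labor force, u_{t+1} = u_t + s·(1−u_t) − f·u_t = u_t·(1−s−f) + s.
Here 1−s−f = 0.536 and s = 0.011.
u_1 = 0.082200 × 0.536 + 0.011 = 0.055059.
u_2 = 0.055059 × 0.536 + 0.011 = 0.040512.
u_3 = 0.040512 × 0.536 + 0.011 = 0.032714.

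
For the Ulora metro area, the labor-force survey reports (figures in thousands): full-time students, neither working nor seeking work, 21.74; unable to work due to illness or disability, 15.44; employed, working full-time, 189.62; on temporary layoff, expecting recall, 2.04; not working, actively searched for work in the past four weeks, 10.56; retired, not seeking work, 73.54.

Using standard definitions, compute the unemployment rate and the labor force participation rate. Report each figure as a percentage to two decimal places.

Unemployment rate ≈ 6.23%; labor force participation rate ≈ 64.62%.

Employed = 189.62 thousand.
Unemployed = 2.04 + 10.56 = 12.60 thousand (jobless and actively searching, or on temporary layoff).
Labor force = 189.62 + 12.60 = 202.22 thousand.
Not in labor force = 21.74 + 15.44 + 73.54 = 110.72 thousand (those not working and not actively searching are outside the labor force).
Civilian working-age population = 202.22 + 110.72 = 312.94 thousand.
Unemployment rate = 12.60 / 202.22 = 6.23%.
Labor force participation rate = 202.22 / 312.94 = 64.62%.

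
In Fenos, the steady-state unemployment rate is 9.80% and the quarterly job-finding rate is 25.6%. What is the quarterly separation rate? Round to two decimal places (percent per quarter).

From u* = s/(s+f): s = u·f/(1−u).
s = 0.0980 × 25.6 / (1 − 0.0980) = 2.5088 / 0.9020 ≈ 2.78% per quarter.

Separation rate ≈ 2.78% per quarter.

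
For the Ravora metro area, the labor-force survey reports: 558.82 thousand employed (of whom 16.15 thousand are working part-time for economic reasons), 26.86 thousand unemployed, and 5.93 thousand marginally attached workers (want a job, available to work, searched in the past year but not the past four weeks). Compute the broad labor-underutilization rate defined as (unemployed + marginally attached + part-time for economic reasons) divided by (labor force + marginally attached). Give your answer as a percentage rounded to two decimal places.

Labor force = 558.82 + 26.86 = 585.68 thousand.
Numerator = 26.86 + 5.93 + 16.15 = 48.94 thousand.
Denominator = 585.68 + 5.93 = 591.61 thousand.
Broad rate = 48.94 / 591.61 = 8.27%.

Broad underutilization rate ≈ 8.27%.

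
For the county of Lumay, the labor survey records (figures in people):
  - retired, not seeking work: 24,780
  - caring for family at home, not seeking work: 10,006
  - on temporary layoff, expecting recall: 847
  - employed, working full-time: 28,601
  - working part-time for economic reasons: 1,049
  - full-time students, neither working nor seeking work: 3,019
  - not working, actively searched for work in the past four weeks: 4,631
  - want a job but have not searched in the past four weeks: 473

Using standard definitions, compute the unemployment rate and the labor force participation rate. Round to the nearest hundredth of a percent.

Employed = 28,601 + 1,049 = 29,650 (anyone who worked, including part-time for economic reasons, counts as employed).
Unemployed = 847 + 4,631 = 5,478 (jobless and actively searching, or on temporary layoff).
Labor force = 29,650 + 5,478 = 35,128.
Not in labor force = 24,780 + 10,006 + 3,019 + 473 = 38,278 (those not working and not actively searching are outside the labor force — including those who want a job but have given up searching).
Civilian working-age population = 35,128 + 38,278 = 73,406.
Unemployment rate = 5,478 / 35,128 = 15.59%.
Labor force participation rate = 35,128 / 73,406 = 47.85%.

Unemployment rate ≈ 15.59%; labor force participation rate ≈ 47.85%.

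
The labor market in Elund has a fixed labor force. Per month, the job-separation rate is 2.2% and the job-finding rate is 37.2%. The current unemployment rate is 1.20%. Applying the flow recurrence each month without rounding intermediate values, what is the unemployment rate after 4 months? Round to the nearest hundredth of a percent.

Unemployment rate after four months ≈ 4.99%.

With a fixed labor force, u_{t+1} = u_t + s·(1−u_t) − f·u_t = u_t·(1−s−f) + s.
Here 1−s−f = 0.606 and s = 0.022.
u_1 = 0.012000 × 0.606 + 0.022 = 0.029272.
u_2 = 0.029272 × 0.606 + 0.022 = 0.039739.
u_3 = 0.039739 × 0.606 + 0.022 = 0.046082.
u_4 = 0.046082 × 0.606 + 0.022 = 0.049926.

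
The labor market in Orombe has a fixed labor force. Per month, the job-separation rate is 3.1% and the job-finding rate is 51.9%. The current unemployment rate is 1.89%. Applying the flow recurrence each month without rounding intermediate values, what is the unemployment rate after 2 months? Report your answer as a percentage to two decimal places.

Unemployment rate after two months ≈ 4.88%.

With a fixed labor force, u_{t+1} = u_t + s·(1−u_t) − f·u_t = u_t·(1−s−f) + s.
Here 1−s−f = 0.450 and s = 0.031.
u_1 = 0.018900 × 0.450 + 0.031 = 0.039505.
u_2 = 0.039505 × 0.450 + 0.031 = 0.048777.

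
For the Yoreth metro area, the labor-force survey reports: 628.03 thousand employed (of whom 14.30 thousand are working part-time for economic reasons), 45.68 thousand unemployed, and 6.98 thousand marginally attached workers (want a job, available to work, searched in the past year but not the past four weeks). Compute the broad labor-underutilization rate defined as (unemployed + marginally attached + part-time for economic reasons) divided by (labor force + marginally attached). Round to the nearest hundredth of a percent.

Labor force = 628.03 + 45.68 = 673.71 thousand.
Numerator = 45.68 + 6.98 + 14.30 = 66.96 thousand.
Denominator = 673.71 + 6.98 = 680.69 thousand.
Broad rate = 66.96 / 680.69 = 9.84%.

Broad underutilization rate ≈ 9.84%.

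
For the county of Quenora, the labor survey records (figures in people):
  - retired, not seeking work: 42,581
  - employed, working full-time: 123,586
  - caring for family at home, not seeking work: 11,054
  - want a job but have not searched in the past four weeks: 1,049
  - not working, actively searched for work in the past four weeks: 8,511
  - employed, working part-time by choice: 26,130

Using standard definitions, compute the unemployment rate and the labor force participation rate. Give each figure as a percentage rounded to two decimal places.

Unemployment rate ≈ 5.38%; labor force participation rate ≈ 74.32%.

Employed = 123,586 + 26,130 = 149,716.
Unemployed = 8,511.
Labor force = 149,716 + 8,511 = 158,227.
Not in labor force = 42,581 + 11,054 + 1,049 = 54,684 (those not working and not actively searching are outside the labor force — including those who want a job but have given up searching).
Civilian working-age population = 158,227 + 54,684 = 212,911.
Unemployment rate = 8,511 / 158,227 = 5.38%.
Labor force participation rate = 158,227 / 212,911 = 74.32%.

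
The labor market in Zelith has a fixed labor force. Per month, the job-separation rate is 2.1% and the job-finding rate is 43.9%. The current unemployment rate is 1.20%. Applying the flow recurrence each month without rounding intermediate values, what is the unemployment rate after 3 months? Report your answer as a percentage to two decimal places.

With a fixed labor force, u_{t+1} = u_t + s·(1−u_t) − f·u_t = u_t·(1−s−f) + s.
Here 1−s−f = 0.540 and s = 0.021.
u_1 = 0.012000 × 0.540 + 0.021 = 0.027480.
u_2 = 0.027480 × 0.540 + 0.021 = 0.035839.
u_3 = 0.035839 × 0.540 + 0.021 = 0.040353.

Unemployment rate after three months ≈ 4.04%.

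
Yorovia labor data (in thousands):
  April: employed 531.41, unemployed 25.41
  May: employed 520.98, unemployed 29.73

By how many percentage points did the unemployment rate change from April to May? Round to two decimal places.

April: labor force = 531.41 + 25.41 = 556.82; u = 25.41/556.82 = 4.56%.
May: labor force = 520.98 + 29.73 = 550.71; u = 29.73/550.71 = 5.40%.
Change = 5.40% − 4.56% = +0.84 pp.

The unemployment rate changed by +0.84 percentage points.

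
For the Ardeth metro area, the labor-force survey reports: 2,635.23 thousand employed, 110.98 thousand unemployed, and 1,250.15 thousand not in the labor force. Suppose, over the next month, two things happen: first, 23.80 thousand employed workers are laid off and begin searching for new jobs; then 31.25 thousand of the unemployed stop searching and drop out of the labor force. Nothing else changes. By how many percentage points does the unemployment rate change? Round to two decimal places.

Initially, labor force = 2,635.23 + 110.98 = 2,746.21 thousand, so u = 110.98/2,746.21 = 4.04%.
After the first change, employed falls and unemployed rises by 23.80; labor force unchanged → E = 2,611.43, U = 134.78, labor force = 2,746.21 thousand.
After the second change, unemployed and labor force both fall by 31.25 → E = 2,611.43, U = 103.53, labor force = 2,714.96 thousand.
New unemployment rate = 103.53 / 2,714.96 = 3.81%.
Change = 3.81% − 4.04% = −0.23 percentage points.

The unemployment rate changes by −0.23 percentage points.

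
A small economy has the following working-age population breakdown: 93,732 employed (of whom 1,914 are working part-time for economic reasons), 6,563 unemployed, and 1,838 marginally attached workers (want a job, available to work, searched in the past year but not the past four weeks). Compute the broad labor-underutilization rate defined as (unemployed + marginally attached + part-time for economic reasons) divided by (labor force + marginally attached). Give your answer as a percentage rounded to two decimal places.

Broad underutilization rate ≈ 10.10%.

Labor force = 93,732 + 6,563 = 100,295.
Numerator = 6,563 + 1,838 + 1,914 = 10,315.
Denominator = 100,295 + 1,838 = 102,133.
Broad rate = 10,315 / 102,133 = 10.10%.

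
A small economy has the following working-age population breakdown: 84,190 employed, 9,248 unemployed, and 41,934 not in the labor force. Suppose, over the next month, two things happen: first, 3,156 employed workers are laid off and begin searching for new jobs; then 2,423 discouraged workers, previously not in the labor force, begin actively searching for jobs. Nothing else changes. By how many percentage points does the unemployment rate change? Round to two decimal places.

Initially, labor force = 84,190 + 9,248 = 93,438, so u = 9,248/93,438 = 9.90%.
After the first change, employed falls and unemployed rises by 3,156; labor force unchanged → E = 81,034, U = 12,404, labor force = 93,438.
After the second change, unemployed and labor force both rise by 2,423 → E = 81,034, U = 14,827, labor force = 95,861.
New unemployment rate = 14,827 / 95,861 = 15.47%.
Change = 15.47% − 9.90% = +5.57 percentage points.

The unemployment rate changes by +5.57 percentage points.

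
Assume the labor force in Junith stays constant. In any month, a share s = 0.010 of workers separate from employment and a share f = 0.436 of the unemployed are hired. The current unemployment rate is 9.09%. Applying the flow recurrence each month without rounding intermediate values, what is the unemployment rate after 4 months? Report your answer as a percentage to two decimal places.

With a fixed labor force, u_{t+1} = u_t + s·(1−u_t) − f·u_t = u_t·(1−s−f) + s.
Here 1−s−f = 0.554 and s = 0.010.
u_1 = 0.090900 × 0.554 + 0.010 = 0.060359.
u_2 = 0.060359 × 0.554 + 0.010 = 0.043439.
u_3 = 0.043439 × 0.554 + 0.010 = 0.034065.
u_4 = 0.034065 × 0.554 + 0.010 = 0.028872.

Unemployment rate after four months ≈ 2.89%.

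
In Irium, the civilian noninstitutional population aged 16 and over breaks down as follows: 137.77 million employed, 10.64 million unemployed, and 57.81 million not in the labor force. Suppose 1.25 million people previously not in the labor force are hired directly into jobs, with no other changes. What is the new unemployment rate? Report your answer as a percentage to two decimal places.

New unemployment rate ≈ 7.11%.

Initially, labor force = 137.77 + 10.64 = 148.41 million, so u = 10.64/148.41 = 7.17%.
After the change, employed and labor force both rise by 1.25; unemployed unchanged → E = 139.02, U = 10.64, labor force = 149.66 million.
New unemployment rate = 10.64 / 149.66 = 7.11%.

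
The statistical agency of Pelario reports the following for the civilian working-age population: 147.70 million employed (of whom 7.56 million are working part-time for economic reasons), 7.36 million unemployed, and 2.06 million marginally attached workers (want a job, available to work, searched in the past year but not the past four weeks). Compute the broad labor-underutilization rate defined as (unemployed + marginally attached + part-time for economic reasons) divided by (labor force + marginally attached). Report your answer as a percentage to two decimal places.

Broad underutilization rate ≈ 10.81%.

Labor force = 147.70 + 7.36 = 155.06 million.
Numerator = 7.36 + 2.06 + 7.56 = 16.98 million.
Denominator = 155.06 + 2.06 = 157.12 million.
Broad rate = 16.98 / 157.12 = 10.81%.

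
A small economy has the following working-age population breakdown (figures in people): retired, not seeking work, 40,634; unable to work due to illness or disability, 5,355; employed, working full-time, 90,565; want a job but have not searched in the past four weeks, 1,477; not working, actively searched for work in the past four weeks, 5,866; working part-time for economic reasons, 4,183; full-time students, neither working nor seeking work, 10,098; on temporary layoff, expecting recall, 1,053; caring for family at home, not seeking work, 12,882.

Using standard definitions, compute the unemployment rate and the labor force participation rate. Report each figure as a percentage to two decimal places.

Unemployment rate ≈ 6.81%; labor force participation rate ≈ 59.07%.

Employed = 90,565 + 4,183 = 94,748 (anyone who worked, including part-time for economic reasons, counts as employed).
Unemployed = 5,866 + 1,053 = 6,919 (jobless and actively searching, or on temporary layoff).
Labor force = 94,748 + 6,919 = 101,667.
Not in labor force = 40,634 + 5,355 + 1,477 + 10,098 + 12,882 = 70,446 (those not working and not actively searching are outside the labor force — including those who want a job but have given up searching).
Civilian working-age population = 101,667 + 70,446 = 172,113.
Unemployment rate = 6,919 / 101,667 = 6.81%.
Labor force participation rate = 101,667 / 172,113 = 59.07%.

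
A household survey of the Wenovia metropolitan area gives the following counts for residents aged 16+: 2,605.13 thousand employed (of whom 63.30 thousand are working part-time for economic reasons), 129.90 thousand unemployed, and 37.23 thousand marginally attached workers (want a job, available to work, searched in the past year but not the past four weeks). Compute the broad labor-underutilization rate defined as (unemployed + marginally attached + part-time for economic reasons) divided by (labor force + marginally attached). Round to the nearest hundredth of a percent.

Labor force = 2,605.13 + 129.90 = 2,735.03 thousand.
Numerator = 129.90 + 37.23 + 63.30 = 230.43 thousand.
Denominator = 2,735.03 + 37.23 = 2,772.26 thousand.
Broad rate = 230.43 / 2,772.26 = 8.31%.

Broad underutilization rate ≈ 8.31%.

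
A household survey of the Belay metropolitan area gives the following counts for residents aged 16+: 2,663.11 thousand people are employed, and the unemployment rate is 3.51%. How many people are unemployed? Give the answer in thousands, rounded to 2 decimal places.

About 96.88 thousand are unemployed.

Let U be the number unemployed. The labor force is E + U, and U/(E+U) = 0.0351.
So U = 0.0351 × 2,663.11 / (1 − 0.0351) = 93.4752 / 0.9649 ≈ 96.88 thousand.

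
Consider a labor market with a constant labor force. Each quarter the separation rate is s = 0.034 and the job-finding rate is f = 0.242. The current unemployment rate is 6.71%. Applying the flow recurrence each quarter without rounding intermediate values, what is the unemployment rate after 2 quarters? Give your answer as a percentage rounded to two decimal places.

With a fixed labor force, u_{t+1} = u_t + s·(1−u_t) − f·u_t = u_t·(1−s−f) + s.
Here 1−s−f = 0.724 and s = 0.034.
u_1 = 0.067100 × 0.724 + 0.034 = 0.082580.
u_2 = 0.082580 × 0.724 + 0.034 = 0.093788.

Unemployment rate after two quarters ≈ 9.38%.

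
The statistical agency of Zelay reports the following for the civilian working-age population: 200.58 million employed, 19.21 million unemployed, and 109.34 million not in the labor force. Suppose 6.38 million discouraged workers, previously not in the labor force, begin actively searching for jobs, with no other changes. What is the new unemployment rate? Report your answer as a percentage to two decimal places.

New unemployment rate ≈ 11.31%.

Initially, labor force = 200.58 + 19.21 = 219.79 million, so u = 19.21/219.79 = 8.74%.
After the change, unemployed and labor force both rise by 6.38 → E = 200.58, U = 25.59, labor force = 226.17 million.
New unemployment rate = 25.59 / 226.17 = 11.31%.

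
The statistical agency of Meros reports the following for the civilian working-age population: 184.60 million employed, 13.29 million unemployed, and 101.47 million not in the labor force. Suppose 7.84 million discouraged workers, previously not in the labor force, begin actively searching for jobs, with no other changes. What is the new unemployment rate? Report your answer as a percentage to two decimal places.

New unemployment rate ≈ 10.27%.

Initially, labor force = 184.60 + 13.29 = 197.89 million, so u = 13.29/197.89 = 6.72%.
After the change, unemployed and labor force both rise by 7.84 → E = 184.60, U = 21.13, labor force = 205.73 million.
New unemployment rate = 21.13 / 205.73 = 10.27%.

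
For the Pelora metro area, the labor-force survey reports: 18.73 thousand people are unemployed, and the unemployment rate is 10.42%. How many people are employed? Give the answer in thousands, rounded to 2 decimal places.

Labor force = U / u = 18.73 / 0.1042 ≈ 179.75 thousand.
Employed = labor force − unemployed = 179.75 − 18.73 = 161.02 thousand.

About 161.02 thousand are employed.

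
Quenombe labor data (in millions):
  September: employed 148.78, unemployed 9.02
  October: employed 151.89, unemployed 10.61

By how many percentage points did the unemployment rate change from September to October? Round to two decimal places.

The unemployment rate changed by +0.81 percentage points.

September: labor force = 148.78 + 9.02 = 157.80; u = 9.02/157.80 = 5.72%.
October: labor force = 151.89 + 10.61 = 162.50; u = 10.61/162.50 = 6.53%.
Change = 6.53% − 5.72% = +0.81 pp.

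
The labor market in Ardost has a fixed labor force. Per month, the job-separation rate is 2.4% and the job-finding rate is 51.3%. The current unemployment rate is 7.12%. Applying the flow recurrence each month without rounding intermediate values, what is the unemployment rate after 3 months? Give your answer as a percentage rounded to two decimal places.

Unemployment rate after three months ≈ 4.73%.

With a fixed labor force, u_{t+1} = u_t + s·(1−u_t) − f·u_t = u_t·(1−s−f) + s.
Here 1−s−f = 0.463 and s = 0.024.
u_1 = 0.071200 × 0.463 + 0.024 = 0.056966.
u_2 = 0.056966 × 0.463 + 0.024 = 0.050375.
u_3 = 0.050375 × 0.463 + 0.024 = 0.047324.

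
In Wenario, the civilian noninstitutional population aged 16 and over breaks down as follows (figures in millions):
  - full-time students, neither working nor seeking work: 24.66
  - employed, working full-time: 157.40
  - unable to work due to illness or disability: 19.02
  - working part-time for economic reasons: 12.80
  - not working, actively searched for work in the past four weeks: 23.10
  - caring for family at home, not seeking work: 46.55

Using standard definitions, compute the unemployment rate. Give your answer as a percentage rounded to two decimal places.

Unemployment rate ≈ 11.95%.

Employed = 157.40 + 12.80 = 170.20 million (anyone who worked, including part-time for economic reasons, counts as employed).
Unemployed = 23.10 million.
Labor force = 170.20 + 23.10 = 193.30 million.
Unemployment rate = 23.10 / 193.30 = 11.95%.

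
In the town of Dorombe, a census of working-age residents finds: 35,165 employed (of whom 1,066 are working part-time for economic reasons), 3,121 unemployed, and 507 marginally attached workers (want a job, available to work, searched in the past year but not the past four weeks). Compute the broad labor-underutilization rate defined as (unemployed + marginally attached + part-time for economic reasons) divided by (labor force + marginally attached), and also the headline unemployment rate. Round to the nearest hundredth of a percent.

Broad underutilization rate ≈ 12.10%; headline unemployment rate ≈ 8.15%.

Labor force = 35,165 + 3,121 = 38,286.
Numerator = 3,121 + 507 + 1,066 = 4,694.
Denominator = 38,286 + 507 = 38,793.
Broad rate = 4,694 / 38,793 = 12.10%.
Headline unemployment rate = 3,121 / 38,286 = 8.15%.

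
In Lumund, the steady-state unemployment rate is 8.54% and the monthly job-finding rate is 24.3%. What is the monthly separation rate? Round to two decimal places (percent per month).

Separation rate ≈ 2.27% per month.

From u* = s/(s+f): s = u·f/(1−u).
s = 0.0854 × 24.3 / (1 − 0.0854) = 2.0752 / 0.9146 ≈ 2.27% per month.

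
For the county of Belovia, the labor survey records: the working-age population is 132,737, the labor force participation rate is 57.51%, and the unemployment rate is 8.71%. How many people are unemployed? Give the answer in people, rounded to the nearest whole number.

About 6,649 are unemployed.

Labor force = 0.5751 × 132,737 = 76,337.
Unemployed = 0.0871 × 76,337 ≈ 6,649.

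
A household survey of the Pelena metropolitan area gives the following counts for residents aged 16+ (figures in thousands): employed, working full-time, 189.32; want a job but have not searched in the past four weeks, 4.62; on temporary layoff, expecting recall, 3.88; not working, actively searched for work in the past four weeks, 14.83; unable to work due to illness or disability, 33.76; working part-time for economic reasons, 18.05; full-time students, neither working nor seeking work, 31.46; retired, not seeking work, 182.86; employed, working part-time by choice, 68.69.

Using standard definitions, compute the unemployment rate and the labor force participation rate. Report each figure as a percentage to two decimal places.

Employed = 189.32 + 18.05 + 68.69 = 276.06 thousand (anyone who worked, including part-time for economic reasons, counts as employed).
Unemployed = 3.88 + 14.83 = 18.71 thousand (jobless and actively searching, or on temporary layoff).
Labor force = 276.06 + 18.71 = 294.77 thousand.
Not in labor force = 4.62 + 33.76 + 31.46 + 182.86 = 252.70 thousand (those not working and not actively searching are outside the labor force — including those who want a job but have given up searching).
Civilian working-age population = 294.77 + 252.70 = 547.47 thousand.
Unemployment rate = 18.71 / 294.77 = 6.35%.
Labor force participation rate = 294.77 / 547.47 = 53.84%.

Unemployment rate ≈ 6.35%; labor force participation rate ≈ 53.84%.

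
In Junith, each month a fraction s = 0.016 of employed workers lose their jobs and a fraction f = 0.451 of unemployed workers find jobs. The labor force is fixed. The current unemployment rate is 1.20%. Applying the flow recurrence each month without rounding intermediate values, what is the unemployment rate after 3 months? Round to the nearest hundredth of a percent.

Unemployment rate after three months ≈ 3.09%.

With a fixed labor force, u_{t+1} = u_t + s·(1−u_t) − f·u_t = u_t·(1−s−f) + s.
Here 1−s−f = 0.533 and s = 0.016.
u_1 = 0.012000 × 0.533 + 0.016 = 0.022396.
u_2 = 0.022396 × 0.533 + 0.016 = 0.027937.
u_3 = 0.027937 × 0.533 + 0.016 = 0.030890.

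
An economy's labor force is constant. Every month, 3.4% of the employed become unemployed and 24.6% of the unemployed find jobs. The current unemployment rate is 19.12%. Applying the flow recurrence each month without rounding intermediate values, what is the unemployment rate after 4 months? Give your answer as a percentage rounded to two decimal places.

Unemployment rate after four months ≈ 14.02%.

With a fixed labor force, u_{t+1} = u_t + s·(1−u_t) − f·u_t = u_t·(1−s−f) + s.
Here 1−s−f = 0.720 and s = 0.034.
u_1 = 0.191200 × 0.720 + 0.034 = 0.171664.
u_2 = 0.171664 × 0.720 + 0.034 = 0.157598.
u_3 = 0.157598 × 0.720 + 0.034 = 0.147471.
u_4 = 0.147471 × 0.720 + 0.034 = 0.140179.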